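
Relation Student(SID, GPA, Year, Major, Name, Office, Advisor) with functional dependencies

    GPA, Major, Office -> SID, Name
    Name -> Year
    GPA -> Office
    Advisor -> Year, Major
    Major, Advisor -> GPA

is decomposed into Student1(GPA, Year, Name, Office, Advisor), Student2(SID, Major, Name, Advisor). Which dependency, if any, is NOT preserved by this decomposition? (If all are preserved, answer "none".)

GPA, Major, Office -> SID, Name

Check GPA, Major, Office → SID, Name: no single fragment contains all of {SID, GPA, Major, Name, Office}, and the restricted closure of {GPA, Major, Office} across the fragments never reaches {SID, Name}.
Name → Year is preserved.
GPA → Office is preserved.
Advisor → Year, Major is preserved.
Major, Advisor → GPA is preserved.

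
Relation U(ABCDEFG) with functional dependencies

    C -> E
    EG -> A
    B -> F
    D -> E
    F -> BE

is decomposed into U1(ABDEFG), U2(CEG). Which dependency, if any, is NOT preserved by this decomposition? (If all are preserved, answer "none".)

none

C → E lies within U2.
EG → A lies within U1.
B → F lies within U1.
D → E lies within U1.
F → BE lies within U1.
Every dependency is enforceable on the fragments, so the decomposition is dependency-preserving.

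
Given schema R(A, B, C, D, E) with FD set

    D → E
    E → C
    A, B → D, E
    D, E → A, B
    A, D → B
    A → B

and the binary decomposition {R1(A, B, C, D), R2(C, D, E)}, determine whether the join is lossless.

Yes

Common attributes: R1 ∩ R2 = {C, D}.
Closure of {C, D}: D → E applies, adding E; D, E → A, B applies, adding A, B. So (C, D)⁺ = {A, B, C, D, E}.
This closure contains every attribute of R1, so R1 ∩ R2 → R1. The join is lossless.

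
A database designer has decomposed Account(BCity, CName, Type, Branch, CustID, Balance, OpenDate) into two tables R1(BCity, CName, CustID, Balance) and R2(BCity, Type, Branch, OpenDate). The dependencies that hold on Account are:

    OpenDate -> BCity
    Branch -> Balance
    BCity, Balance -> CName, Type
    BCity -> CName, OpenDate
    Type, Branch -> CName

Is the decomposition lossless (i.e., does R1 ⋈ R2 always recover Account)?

No

Common attributes: R1 ∩ R2 = {BCity}.
Closure of {BCity}: BCity → CName, OpenDate applies, adding CName, OpenDate. So (BCity)⁺ = {BCity, CName, OpenDate}.
The closure contains neither all of R1 = {BCity, CName, CustID, Balance} nor all of R2 = {BCity, Type, Branch, OpenDate}, so the common attributes are not a superkey of either fragment. The join is lossy.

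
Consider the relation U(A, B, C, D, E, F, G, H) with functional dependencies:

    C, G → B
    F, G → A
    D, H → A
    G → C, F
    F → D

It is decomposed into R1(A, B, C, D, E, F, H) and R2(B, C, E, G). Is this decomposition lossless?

Common attributes: R1 ∩ R2 = {B, C, E}.
No dependency enlarges {B, C, E}, so (B, C, E)⁺ = {B, C, E}.
The closure contains neither all of R1 = {A, B, C, D, E, F, H} nor all of R2 = {B, C, E, G}, so the common attributes are not a superkey of either fragment. The join is lossy.

No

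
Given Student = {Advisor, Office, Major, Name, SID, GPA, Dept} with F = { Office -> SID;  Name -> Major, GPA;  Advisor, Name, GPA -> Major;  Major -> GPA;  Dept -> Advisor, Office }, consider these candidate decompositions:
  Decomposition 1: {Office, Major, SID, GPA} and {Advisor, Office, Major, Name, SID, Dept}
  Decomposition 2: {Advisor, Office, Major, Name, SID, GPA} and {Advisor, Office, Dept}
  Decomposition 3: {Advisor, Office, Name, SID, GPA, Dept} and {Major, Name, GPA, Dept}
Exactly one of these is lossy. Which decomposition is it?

Decomposition 2

Decomposition 1: common = {Office, Major, SID}, closure = {Office, Major, SID, GPA} → lossless.
Decomposition 2: common = {Advisor, Office}, closure = {Advisor, Office, SID} → lossy.
Decomposition 3: common = {Name, GPA, Dept}, closure = {Advisor, Office, Major, Name, SID, GPA, Dept} → lossless.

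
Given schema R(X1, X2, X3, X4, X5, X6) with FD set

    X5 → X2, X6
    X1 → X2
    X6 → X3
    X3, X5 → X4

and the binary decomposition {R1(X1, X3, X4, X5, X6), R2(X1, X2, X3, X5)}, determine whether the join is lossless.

Common attributes: R1 ∩ R2 = {X1, X3, X5}.
Closure of {X1, X3, X5}: X5 → X2, X6 applies, adding X2, X6; X3, X5 → X4 applies, adding X4. So (X1, X3, X5)⁺ = {X1, X2, X3, X4, X5, X6}.
This closure contains every attribute of R1, so R1 ∩ R2 → R1. The join is lossless.

Yes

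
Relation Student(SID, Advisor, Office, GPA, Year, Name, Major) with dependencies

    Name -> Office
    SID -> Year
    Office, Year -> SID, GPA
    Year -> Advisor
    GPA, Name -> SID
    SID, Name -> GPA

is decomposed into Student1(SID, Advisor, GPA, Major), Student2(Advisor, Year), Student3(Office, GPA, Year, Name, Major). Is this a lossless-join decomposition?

No

Chase test. Columns are SID, Advisor, Office, GPA, Year, Name, Major; row i has aⱼ where attribute j ∈ Studenti, else bᵢⱼ.
Initial tableau (one row per fragment):
  row 1: a1 a2 b13 a4 b15 b16 a7
  row 2: b21 a2 b23 b24 a5 b26 b27
  row 3: b31 b32 a3 a4 a5 a6 a7
Rows 2 and 3 agree on Year; apply Year→Advisor and equate their Advisor entries.
No row becomes fully distinguished — the join is lossy.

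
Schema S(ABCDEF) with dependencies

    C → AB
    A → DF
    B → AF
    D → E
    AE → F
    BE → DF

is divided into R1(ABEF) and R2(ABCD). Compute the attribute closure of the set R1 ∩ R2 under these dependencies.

R1 ∩ R2 = {AB}.
A → DF applies, adding DF
D → E applies, adding E
Closure: {ABDEF}.

ABDEF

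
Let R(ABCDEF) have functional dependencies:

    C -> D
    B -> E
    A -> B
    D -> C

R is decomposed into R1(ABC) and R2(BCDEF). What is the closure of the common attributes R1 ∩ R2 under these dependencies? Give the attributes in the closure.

R1 ∩ R2 = {BC}.
C → D applies, adding D
B → E applies, adding E
Closure: {BCDE}.

BCDE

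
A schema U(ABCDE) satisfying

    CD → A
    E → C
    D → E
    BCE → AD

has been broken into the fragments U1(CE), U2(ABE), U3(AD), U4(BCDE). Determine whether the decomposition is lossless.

Chase test. Columns are ABCDE; row i has aⱼ where attribute j ∈ Ui, else bᵢⱼ.
Initial tableau (one row per fragment):
  row 1: b11 b12 a3 b14 a5
  row 2: a1 a2 b23 b24 a5
  row 3: a1 b32 b33 a4 b35
  row 4: b41 a2 a3 a4 a5
Rows 1 and 2 agree on E; apply E→C and equate their C entries.
Rows 3 and 4 agree on D; apply D→E and equate their E entries.
Rows 2 and 4 agree on BCE; apply BCE→AD and equate their AD entries.
Rows 1 and 3 agree on E; apply E→C and equate their C entries.
Row 2 is now all distinguished symbols — the join is lossless.

Yes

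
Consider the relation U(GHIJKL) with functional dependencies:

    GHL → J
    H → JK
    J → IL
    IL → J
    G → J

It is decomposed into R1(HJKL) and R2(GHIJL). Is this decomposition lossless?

Common attributes: R1 ∩ R2 = {HJL}.
Closure of {HJL}: H → JK applies, adding K; J → IL applies, adding I. So (HJL)⁺ = {HIJKL}.
This closure contains every attribute of R1, so R1 ∩ R2 → R1. The join is lossless.

Yes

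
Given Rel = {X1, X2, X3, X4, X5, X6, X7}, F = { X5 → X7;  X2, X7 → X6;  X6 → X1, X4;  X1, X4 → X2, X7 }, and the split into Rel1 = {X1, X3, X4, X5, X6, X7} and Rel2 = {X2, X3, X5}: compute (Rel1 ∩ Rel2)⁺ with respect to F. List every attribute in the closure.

Rel1 ∩ Rel2 = {X3, X5}.
X5 → X7 applies, adding X7
Closure: {X3, X5, X7}.

X3, X5, X7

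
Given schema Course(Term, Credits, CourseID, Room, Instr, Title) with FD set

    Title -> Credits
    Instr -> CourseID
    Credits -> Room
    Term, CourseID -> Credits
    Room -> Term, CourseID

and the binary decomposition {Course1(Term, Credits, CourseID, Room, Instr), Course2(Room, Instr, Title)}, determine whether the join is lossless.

Common attributes: Course1 ∩ Course2 = {Room, Instr}.
Closure of {Room, Instr}: Instr → CourseID applies, adding CourseID; Room → Term, CourseID applies, adding Term; Term, CourseID → Credits applies, adding Credits. So (Room, Instr)⁺ = {Term, Credits, CourseID, Room, Instr}.
This closure contains every attribute of Course1, so Course1 ∩ Course2 → Course1. The join is lossless.

Yes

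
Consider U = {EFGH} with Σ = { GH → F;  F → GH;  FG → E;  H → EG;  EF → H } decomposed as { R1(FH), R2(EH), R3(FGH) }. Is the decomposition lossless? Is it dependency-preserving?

Lossless test (chase): Rows 1 and 3 agree on F; apply F→GH and equate their GH entries. Rows 1 and 3 agree on FG; apply FG→E and equate their E entries. Rows 1 and 2 agree on H; apply H→EG and equate their EG entries. Rows 1 and 2 agree on GH; apply GH→F and equate their F entries. Row 1 is now all distinguished symbols — the join is lossless.
Dependency preservation: FG → E; H → EG; EF → H are not contained in any single fragment, but the restricted closure of each left-hand side across the fragments still reaches the right-hand side; the remaining FDs each lie inside some fragment. All dependencies are preserved.

lossless and dependency-preserving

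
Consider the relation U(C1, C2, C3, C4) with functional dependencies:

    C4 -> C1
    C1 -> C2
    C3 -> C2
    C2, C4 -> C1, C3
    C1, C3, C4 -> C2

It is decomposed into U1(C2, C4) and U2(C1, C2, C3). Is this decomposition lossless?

Common attributes: U1 ∩ U2 = {C2}.
No dependency enlarges {C2}, so (C2)⁺ = {C2}.
The closure contains neither all of U1 = {C2, C4} nor all of U2 = {C1, C2, C3}, so the common attributes are not a superkey of either fragment. The join is lossy.

No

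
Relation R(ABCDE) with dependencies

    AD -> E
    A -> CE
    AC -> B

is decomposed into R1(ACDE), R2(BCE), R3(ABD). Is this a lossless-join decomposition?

Yes

Chase test. Columns are ABCDE; row i has aⱼ where attribute j ∈ Ri, else bᵢⱼ.
Initial tableau (one row per fragment):
  row 1: a1 b12 a3 a4 a5
  row 2: b21 a2 a3 b24 a5
  row 3: a1 a2 b33 a4 b35
Rows 1 and 3 agree on AD; apply AD→E and equate their E entries.
Rows 1 and 3 agree on A; apply A→CE and equate their CE entries.
Rows 1 and 3 agree on AC; apply AC→B and equate their B entries.
Row 1 is now all distinguished symbols — the join is lossless.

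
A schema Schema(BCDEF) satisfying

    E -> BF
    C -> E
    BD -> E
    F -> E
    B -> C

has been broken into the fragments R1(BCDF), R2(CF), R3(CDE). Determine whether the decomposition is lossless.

Yes

Chase test. Columns are BCDEF; row i has aⱼ where attribute j ∈ Ri, else bᵢⱼ.
Initial tableau (one row per fragment):
  row 1: a1 a2 a3 b14 a5
  row 2: b21 a2 b23 b24 a5
  row 3: b31 a2 a3 a4 b35
Rows 1 and 2 agree on C; apply C→E and equate their E entries.
Rows 1 and 3 agree on C; apply C→E and equate their E entries.
Rows 1 and 2 agree on E; apply E→BF and equate their BF entries.
Rows 1 and 3 agree on E; apply E→BF and equate their BF entries.
Row 1 is now all distinguished symbols — the join is lossless.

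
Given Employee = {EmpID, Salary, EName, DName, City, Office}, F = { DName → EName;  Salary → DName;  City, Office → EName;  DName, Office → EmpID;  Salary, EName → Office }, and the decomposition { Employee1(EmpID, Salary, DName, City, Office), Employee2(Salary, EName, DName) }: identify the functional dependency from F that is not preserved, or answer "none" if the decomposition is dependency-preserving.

Check City, Office → EName: no single fragment contains all of {EName, City, Office}, and the restricted closure of {City, Office} across the fragments never reaches {EName}.
DName → EName is preserved.
Salary → DName is preserved.
DName, Office → EmpID is preserved.
Salary, EName → Office is preserved.

City, Office → EName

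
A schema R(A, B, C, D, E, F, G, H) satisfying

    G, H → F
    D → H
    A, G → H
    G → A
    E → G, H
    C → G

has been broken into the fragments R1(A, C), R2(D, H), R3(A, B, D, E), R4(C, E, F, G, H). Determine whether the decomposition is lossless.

Chase test. Columns are A, B, C, D, E, F, G, H; row i has aⱼ where attribute j ∈ Ri, else bᵢⱼ.
Initial tableau (one row per fragment):
  row 1: a1 b12 a3 b14 b15 b16 b17 b18
  row 2: b21 b22 b23 a4 b25 b26 b27 a8
  row 3: a1 a2 b33 a4 a5 b36 b37 b38
  row 4: b41 b42 a3 b44 a5 a6 a7 a8
Rows 2 and 3 agree on D; apply D→H and equate their H entries.
Rows 3 and 4 agree on E; apply E→G, H and equate their G, H entries.
Rows 1 and 4 agree on C; apply C→G and equate their G entries.
Rows 3 and 4 agree on G, H; apply G, H→F and equate their F entries.
Rows 1 and 3 agree on A, G; apply A, G→H and equate their H entries.
Rows 1 and 4 agree on G; apply G→A and equate their A entries.
Rows 1 and 3 agree on G, H; apply G, H→F and equate their F entries.
No row becomes fully distinguished — the join is lossy.

No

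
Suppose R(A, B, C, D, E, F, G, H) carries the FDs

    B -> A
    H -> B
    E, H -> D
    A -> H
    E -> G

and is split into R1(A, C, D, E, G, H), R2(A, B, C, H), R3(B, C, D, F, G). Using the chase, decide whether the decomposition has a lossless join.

Chase test. Columns are A, B, C, D, E, F, G, H; row i has aⱼ where attribute j ∈ Ri, else bᵢⱼ.
Initial tableau (one row per fragment):
  row 1: a1 b12 a3 a4 a5 b16 a7 a8
  row 2: a1 a2 a3 b24 b25 b26 b27 a8
  row 3: b31 a2 a3 a4 b35 a6 a7 b38
Rows 2 and 3 agree on B; apply B→A and equate their A entries.
Rows 1 and 2 agree on H; apply H→B and equate their B entries.
Rows 1 and 3 agree on A; apply A→H and equate their H entries.
No row becomes fully distinguished — the join is lossy.

No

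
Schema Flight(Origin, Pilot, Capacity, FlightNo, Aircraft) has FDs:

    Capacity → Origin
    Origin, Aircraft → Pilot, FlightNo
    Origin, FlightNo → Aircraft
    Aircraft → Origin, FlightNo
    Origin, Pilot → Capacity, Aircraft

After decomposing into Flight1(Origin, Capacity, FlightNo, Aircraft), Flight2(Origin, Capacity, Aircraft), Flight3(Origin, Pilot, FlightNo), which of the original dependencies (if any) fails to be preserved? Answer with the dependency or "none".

Capacity → Origin lies within Flight1.
Origin, Aircraft → Pilot, FlightNo: restricted closure across fragments reaches Pilot, FlightNo.
Origin, FlightNo → Aircraft lies within Flight1.
Aircraft → Origin, FlightNo lies within Flight1.
Origin, Pilot → Capacity, Aircraft: restricted closure across fragments reaches Capacity, Aircraft.
Every dependency is enforceable on the fragments, so the decomposition is dependency-preserving.

none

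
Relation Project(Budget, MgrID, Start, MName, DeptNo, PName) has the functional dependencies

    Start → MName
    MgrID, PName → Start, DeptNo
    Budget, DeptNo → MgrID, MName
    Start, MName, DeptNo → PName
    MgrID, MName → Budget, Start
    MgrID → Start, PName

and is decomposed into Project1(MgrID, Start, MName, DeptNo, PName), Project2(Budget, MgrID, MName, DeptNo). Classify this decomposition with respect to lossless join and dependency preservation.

lossless and dependency-preserving

Lossless test: (MgrID, MName, DeptNo)⁺ = {Budget, MgrID, Start, MName, DeptNo, PName}, which contains all of one fragment — lossless.
Dependency preservation: MgrID, MName → Budget, Start is not contained in any single fragment, but the restricted closure of its left-hand side across the fragments still reaches the right-hand side; the remaining FDs each lie inside some fragment. All dependencies are preserved.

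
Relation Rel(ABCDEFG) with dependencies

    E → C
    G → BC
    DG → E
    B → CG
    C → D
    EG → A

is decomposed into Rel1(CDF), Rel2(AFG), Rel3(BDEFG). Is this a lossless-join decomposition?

No

Chase test. Columns are ABCDEFG; row i has aⱼ where attribute j ∈ Reli, else bᵢⱼ.
Initial tableau (one row per fragment):
  row 1: b11 b12 a3 a4 b15 a6 b17
  row 2: a1 b22 b23 b24 b25 a6 a7
  row 3: b31 a2 b33 a4 a5 a6 a7
Rows 2 and 3 agree on G; apply G→BC and equate their BC entries.
Rows 2 and 3 agree on C; apply C→D and equate their D entries.
Rows 2 and 3 agree on DG; apply DG→E and equate their E entries.
Rows 2 and 3 agree on EG; apply EG→A and equate their A entries.
No row becomes fully distinguished — the join is lossy.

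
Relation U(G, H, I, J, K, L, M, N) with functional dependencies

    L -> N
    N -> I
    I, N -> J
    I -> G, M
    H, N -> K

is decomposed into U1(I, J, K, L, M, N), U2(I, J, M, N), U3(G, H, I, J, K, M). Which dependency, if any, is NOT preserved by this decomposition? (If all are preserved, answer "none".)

Check H, N → K: no single fragment contains all of {H, K, N}, and the restricted closure of {H, N} across the fragments never reaches {K}.
L → N is preserved.
N → I is preserved.
I, N → J is preserved.
I → G, M is preserved.

H, N -> K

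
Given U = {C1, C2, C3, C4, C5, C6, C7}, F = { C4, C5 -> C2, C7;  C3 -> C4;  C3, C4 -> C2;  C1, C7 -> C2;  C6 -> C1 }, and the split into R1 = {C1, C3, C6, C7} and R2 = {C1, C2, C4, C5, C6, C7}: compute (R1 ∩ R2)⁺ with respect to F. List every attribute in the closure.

R1 ∩ R2 = {C1, C6, C7}.
C1, C7 → C2 applies, adding C2
Closure: {C1, C2, C6, C7}.

C1, C2, C6, C7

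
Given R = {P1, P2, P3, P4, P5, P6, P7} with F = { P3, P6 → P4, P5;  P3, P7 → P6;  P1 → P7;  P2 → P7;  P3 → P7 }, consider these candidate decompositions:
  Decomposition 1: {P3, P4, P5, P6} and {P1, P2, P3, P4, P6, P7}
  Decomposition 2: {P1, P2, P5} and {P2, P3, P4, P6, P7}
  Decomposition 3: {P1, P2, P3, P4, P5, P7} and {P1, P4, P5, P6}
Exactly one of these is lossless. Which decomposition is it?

Decomposition 1: common = {P3, P4, P6}, closure = {P3, P4, P5, P6, P7} → lossless.
Decomposition 2: common = {P2}, closure = {P2, P7} → lossy.
Decomposition 3: common = {P1, P4, P5}, closure = {P1, P4, P5, P7} → lossy.

Decomposition 1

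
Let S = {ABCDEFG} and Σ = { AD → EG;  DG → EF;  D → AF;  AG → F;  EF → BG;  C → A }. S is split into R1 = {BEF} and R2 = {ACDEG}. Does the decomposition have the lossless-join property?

Common attributes: R1 ∩ R2 = {E}.
No dependency enlarges {E}, so (E)⁺ = {E}.
The closure contains neither all of R1 = {BEF} nor all of R2 = {ACDEG}, so the common attributes are not a superkey of either fragment. The join is lossy.

No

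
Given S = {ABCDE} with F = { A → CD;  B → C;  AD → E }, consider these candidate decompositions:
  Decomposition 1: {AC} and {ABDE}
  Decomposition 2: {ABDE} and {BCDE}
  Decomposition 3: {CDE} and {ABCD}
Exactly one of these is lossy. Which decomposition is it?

Decomposition 1: common = {A}, closure = {ACDE} → lossless.
Decomposition 2: common = {BDE}, closure = {BCDE} → lossless.
Decomposition 3: common = {CD}, closure = {CD} → lossy.

Decomposition 3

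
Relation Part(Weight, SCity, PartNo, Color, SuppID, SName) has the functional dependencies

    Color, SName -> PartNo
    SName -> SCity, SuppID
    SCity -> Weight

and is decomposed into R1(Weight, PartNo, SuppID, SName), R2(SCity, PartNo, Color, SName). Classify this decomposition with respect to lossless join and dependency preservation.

lossless but not dependency-preserving

Lossless test: (PartNo, SName)⁺ = {Weight, SCity, PartNo, SuppID, SName}, which contains all of one fragment — lossless.
Dependency preservation: the restricted closure of {SCity} across the fragments never reaches {Weight}, so SCity → Weight cannot be enforced without a join — not preserved.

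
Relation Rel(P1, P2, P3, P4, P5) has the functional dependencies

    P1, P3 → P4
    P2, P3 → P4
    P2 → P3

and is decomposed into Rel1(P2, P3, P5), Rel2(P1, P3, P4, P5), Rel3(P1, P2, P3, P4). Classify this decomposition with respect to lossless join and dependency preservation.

lossy but dependency-preserving

Lossless test (chase): Rows 1 and 3 agree on P2, P3; apply P2, P3→P4 and equate their P4 entries. No row becomes fully distinguished — the join is lossy.
Dependency preservation: every FD's attributes lie within a single fragment, so each can be enforced locally — preserved.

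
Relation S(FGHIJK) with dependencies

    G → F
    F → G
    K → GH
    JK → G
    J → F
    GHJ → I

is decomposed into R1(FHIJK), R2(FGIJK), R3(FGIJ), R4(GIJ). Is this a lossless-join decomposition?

Yes

Chase test. Columns are FGHIJK; row i has aⱼ where attribute j ∈ Ri, else bᵢⱼ.
Initial tableau (one row per fragment):
  row 1: a1 b12 a3 a4 a5 a6
  row 2: a1 a2 b23 a4 a5 a6
  row 3: a1 a2 b33 a4 a5 b36
  row 4: b41 a2 b43 a4 a5 b46
Rows 2 and 4 agree on G; apply G→F and equate their F entries.
Rows 1 and 2 agree on F; apply F→G and equate their G entries.
Rows 1 and 2 agree on K; apply K→GH and equate their GH entries.
Row 1 is now all distinguished symbols — the join is lossless.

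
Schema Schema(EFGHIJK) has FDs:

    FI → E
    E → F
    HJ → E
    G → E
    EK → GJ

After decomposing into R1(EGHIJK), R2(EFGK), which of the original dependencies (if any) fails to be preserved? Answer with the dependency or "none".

Check FI → E: no single fragment contains all of {EFI}, and the restricted closure of {FI} across the fragments never reaches {E}.
E → F is preserved.
HJ → E is preserved.
G → E is preserved.
EK → GJ is preserved.

FI → E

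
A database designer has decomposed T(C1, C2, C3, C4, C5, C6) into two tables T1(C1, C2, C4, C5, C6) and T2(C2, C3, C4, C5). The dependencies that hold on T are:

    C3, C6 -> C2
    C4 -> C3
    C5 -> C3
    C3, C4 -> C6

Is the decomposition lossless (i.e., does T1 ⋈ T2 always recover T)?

Common attributes: T1 ∩ T2 = {C2, C4, C5}.
Closure of {C2, C4, C5}: C4 → C3 applies, adding C3; C3, C4 → C6 applies, adding C6. So (C2, C4, C5)⁺ = {C2, C3, C4, C5, C6}.
This closure contains every attribute of T2, so T1 ∩ T2 → T2. The join is lossless.

Yes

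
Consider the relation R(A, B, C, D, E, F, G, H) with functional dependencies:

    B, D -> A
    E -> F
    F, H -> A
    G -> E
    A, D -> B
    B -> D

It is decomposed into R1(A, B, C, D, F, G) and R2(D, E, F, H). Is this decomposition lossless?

Common attributes: R1 ∩ R2 = {D, F}.
No dependency enlarges {D, F}, so (D, F)⁺ = {D, F}.
The closure contains neither all of R1 = {A, B, C, D, F, G} nor all of R2 = {D, E, F, H}, so the common attributes are not a superkey of either fragment. The join is lossy.

No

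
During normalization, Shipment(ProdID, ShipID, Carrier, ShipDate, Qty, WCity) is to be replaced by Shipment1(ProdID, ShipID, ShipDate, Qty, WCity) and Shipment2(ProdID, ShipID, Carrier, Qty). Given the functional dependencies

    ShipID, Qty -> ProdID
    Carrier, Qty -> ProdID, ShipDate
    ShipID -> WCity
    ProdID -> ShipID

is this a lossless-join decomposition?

Common attributes: Shipment1 ∩ Shipment2 = {ProdID, ShipID, Qty}.
Closure of {ProdID, ShipID, Qty}: ShipID → WCity applies, adding WCity. So (ProdID, ShipID, Qty)⁺ = {ProdID, ShipID, Qty, WCity}.
The closure contains neither all of Shipment1 = {ProdID, ShipID, ShipDate, Qty, WCity} nor all of Shipment2 = {ProdID, ShipID, Carrier, Qty}, so the common attributes are not a superkey of either fragment. The join is lossy.

No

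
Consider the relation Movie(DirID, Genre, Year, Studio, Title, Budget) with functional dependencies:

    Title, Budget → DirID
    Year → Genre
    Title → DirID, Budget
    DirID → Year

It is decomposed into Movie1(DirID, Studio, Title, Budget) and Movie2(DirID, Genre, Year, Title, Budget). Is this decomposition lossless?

Yes

Common attributes: Movie1 ∩ Movie2 = {DirID, Title, Budget}.
Closure of {DirID, Title, Budget}: DirID → Year applies, adding Year; Year → Genre applies, adding Genre. So (DirID, Title, Budget)⁺ = {DirID, Genre, Year, Title, Budget}.
This closure contains every attribute of Movie2, so Movie1 ∩ Movie2 → Movie2. The join is lossless.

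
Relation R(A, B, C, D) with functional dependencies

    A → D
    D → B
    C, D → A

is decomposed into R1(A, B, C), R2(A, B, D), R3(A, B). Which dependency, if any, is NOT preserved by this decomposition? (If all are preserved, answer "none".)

Check C, D → A: no single fragment contains all of {A, C, D}, and the restricted closure of {C, D} across the fragments never reaches {A}.
A → D is preserved.
D → B is preserved.

C, D → A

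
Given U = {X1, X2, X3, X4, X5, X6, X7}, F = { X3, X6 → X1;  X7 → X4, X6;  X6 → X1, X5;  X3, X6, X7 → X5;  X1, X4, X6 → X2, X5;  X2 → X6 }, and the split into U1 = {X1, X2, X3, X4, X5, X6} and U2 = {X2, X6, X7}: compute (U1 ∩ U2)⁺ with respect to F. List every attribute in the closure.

X1, X2, X5, X6

U1 ∩ U2 = {X2, X6}.
X6 → X1, X5 applies, adding X1, X5
Closure: {X1, X2, X5, X6}.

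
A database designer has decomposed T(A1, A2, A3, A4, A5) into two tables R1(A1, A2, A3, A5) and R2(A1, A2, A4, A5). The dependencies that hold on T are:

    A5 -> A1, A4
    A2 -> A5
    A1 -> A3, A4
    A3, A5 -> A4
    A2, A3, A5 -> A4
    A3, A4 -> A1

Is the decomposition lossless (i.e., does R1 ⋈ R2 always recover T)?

Common attributes: R1 ∩ R2 = {A1, A2, A5}.
Closure of {A1, A2, A5}: A5 → A1, A4 applies, adding A4; A1 → A3, A4 applies, adding A3. So (A1, A2, A5)⁺ = {A1, A2, A3, A4, A5}.
This closure contains every attribute of R1, so R1 ∩ R2 → R1. The join is lossless.

Yes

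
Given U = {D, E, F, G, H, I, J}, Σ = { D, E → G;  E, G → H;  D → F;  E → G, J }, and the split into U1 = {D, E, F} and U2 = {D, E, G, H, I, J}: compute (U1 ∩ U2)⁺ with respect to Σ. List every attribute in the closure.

U1 ∩ U2 = {D, E}.
D, E → G applies, adding G
E, G → H applies, adding H
D → F applies, adding F
E → G, J applies, adding J
Closure: {D, E, F, G, H, J}.

D, E, F, G, H, J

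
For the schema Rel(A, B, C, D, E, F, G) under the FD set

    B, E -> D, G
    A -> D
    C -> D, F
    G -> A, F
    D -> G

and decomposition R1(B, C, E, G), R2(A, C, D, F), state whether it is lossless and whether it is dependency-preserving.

Lossless test: (C)⁺ = {A, C, D, F, G}, which contains all of one fragment — lossless.
Dependency preservation: the restricted closure of {B, E} across the fragments never reaches {D, G}, so B, E → D, G cannot be enforced without a join — not preserved.

lossless but not dependency-preserving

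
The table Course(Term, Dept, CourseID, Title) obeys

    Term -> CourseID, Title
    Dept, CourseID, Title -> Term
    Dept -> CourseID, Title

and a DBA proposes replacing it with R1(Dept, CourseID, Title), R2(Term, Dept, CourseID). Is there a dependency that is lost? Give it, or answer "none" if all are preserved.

Check Term → CourseID, Title: no single fragment contains all of {Term, CourseID, Title}, and the restricted closure of {Term} across the fragments never reaches {CourseID, Title}.
Dept, CourseID, Title → Term is preserved.
Dept → CourseID, Title is preserved.

Term -> CourseID, Title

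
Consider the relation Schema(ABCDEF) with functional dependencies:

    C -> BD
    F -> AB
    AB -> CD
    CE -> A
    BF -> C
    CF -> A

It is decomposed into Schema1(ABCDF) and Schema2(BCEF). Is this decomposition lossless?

Common attributes: Schema1 ∩ Schema2 = {BCF}.
Closure of {BCF}: C → BD applies, adding D; F → AB applies, adding A. So (BCF)⁺ = {ABCDF}.
This closure contains every attribute of Schema1, so Schema1 ∩ Schema2 → Schema1. The join is lossless.

Yes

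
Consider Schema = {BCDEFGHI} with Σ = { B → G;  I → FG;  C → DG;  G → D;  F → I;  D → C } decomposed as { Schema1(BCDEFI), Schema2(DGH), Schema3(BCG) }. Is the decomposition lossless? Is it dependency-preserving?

lossy but dependency-preserving

Lossless test (chase): Rows 1 and 3 agree on B; apply B→G and equate their G entries. Rows 1 and 3 agree on C; apply C→DG and equate their DG entries. Rows 1 and 2 agree on D; apply D→C and equate their C entries. No row becomes fully distinguished — the join is lossy.
Dependency preservation: I → FG; C → DG are not contained in any single fragment, but the restricted closure of each left-hand side across the fragments still reaches the right-hand side; the remaining FDs each lie inside some fragment. All dependencies are preserved.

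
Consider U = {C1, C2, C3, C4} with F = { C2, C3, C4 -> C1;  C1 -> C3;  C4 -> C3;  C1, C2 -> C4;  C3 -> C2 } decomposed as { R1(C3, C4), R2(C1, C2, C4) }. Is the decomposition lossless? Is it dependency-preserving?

lossless but not dependency-preserving

Lossless test: (C4)⁺ = {C1, C2, C3, C4}, which contains all of one fragment — lossless.
Dependency preservation: the restricted closure of {C3} across the fragments never reaches {C2}, so C3 → C2 cannot be enforced without a join — not preserved.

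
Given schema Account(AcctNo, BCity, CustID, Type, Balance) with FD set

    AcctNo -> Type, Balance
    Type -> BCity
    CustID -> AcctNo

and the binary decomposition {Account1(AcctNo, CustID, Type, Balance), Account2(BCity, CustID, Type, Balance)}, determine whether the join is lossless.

Common attributes: Account1 ∩ Account2 = {CustID, Type, Balance}.
Closure of {CustID, Type, Balance}: Type → BCity applies, adding BCity; CustID → AcctNo applies, adding AcctNo. So (CustID, Type, Balance)⁺ = {AcctNo, BCity, CustID, Type, Balance}.
This closure contains every attribute of Account1, so Account1 ∩ Account2 → Account1. The join is lossless.

Yes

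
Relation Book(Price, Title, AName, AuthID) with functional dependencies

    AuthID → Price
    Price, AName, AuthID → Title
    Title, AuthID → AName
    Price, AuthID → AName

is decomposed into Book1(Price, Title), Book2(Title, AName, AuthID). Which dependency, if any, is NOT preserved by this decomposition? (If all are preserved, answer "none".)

Check AuthID → Price: no single fragment contains all of {Price, AuthID}, and the restricted closure of {AuthID} across the fragments never reaches {Price}.
Price, AName, AuthID → Title is preserved.
Title, AuthID → AName is preserved.
Price, AuthID → AName is preserved.

AuthID → Price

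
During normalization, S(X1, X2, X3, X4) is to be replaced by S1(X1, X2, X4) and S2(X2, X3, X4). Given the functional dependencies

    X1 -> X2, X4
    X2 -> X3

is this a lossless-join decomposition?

Yes

Common attributes: S1 ∩ S2 = {X2, X4}.
Closure of {X2, X4}: X2 → X3 applies, adding X3. So (X2, X4)⁺ = {X2, X3, X4}.
This closure contains every attribute of S2, so S1 ∩ S2 → S2. The join is lossless.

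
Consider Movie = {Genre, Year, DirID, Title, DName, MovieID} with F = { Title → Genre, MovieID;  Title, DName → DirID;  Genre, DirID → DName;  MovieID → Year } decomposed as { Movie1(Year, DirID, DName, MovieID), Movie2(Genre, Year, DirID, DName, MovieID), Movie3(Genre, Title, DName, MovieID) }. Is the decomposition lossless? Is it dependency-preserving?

lossy and not dependency-preserving

Lossless test (chase): Rows 1 and 3 agree on MovieID; apply MovieID→Year and equate their Year entries. No row becomes fully distinguished — the join is lossy.
Dependency preservation: the restricted closure of {Title, DName} across the fragments never reaches {DirID}, so Title, DName → DirID cannot be enforced without a join — not preserved.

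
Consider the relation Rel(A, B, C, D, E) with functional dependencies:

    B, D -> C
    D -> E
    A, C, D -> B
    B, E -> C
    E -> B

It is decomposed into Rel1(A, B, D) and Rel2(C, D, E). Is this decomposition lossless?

Common attributes: Rel1 ∩ Rel2 = {D}.
Closure of {D}: D → E applies, adding E; E → B applies, adding B; B, D → C applies, adding C. So (D)⁺ = {B, C, D, E}.
This closure contains every attribute of Rel2, so Rel1 ∩ Rel2 → Rel2. The join is lossless.

Yes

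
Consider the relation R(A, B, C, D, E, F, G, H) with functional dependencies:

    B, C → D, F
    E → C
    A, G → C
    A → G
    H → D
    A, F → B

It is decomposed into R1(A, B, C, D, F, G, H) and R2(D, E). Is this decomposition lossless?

Common attributes: R1 ∩ R2 = {D}.
No dependency enlarges {D}, so (D)⁺ = {D}.
The closure contains neither all of R1 = {A, B, C, D, F, G, H} nor all of R2 = {D, E}, so the common attributes are not a superkey of either fragment. The join is lossy.

No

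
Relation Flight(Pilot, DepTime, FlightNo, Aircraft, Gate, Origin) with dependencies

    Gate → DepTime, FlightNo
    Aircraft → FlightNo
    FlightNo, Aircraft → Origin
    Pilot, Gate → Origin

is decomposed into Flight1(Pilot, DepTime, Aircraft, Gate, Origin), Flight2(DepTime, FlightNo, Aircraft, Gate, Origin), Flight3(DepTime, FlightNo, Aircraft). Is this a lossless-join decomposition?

Yes

Chase test. Columns are Pilot, DepTime, FlightNo, Aircraft, Gate, Origin; row i has aⱼ where attribute j ∈ Flighti, else bᵢⱼ.
Initial tableau (one row per fragment):
  row 1: a1 a2 b13 a4 a5 a6
  row 2: b21 a2 a3 a4 a5 a6
  row 3: b31 a2 a3 a4 b35 b36
Rows 1 and 2 agree on Gate; apply Gate→DepTime, FlightNo and equate their DepTime, FlightNo entries.
Rows 1 and 3 agree on FlightNo, Aircraft; apply FlightNo, Aircraft→Origin and equate their Origin entries.
Row 1 is now all distinguished symbols — the join is lossless.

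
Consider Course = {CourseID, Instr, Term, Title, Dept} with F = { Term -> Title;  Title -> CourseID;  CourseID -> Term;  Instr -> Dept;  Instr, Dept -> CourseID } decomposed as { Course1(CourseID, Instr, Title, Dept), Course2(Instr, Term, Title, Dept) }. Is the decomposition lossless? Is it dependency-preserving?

lossless and dependency-preserving

Lossless test: (Instr, Title, Dept)⁺ = {CourseID, Instr, Term, Title, Dept}, which contains all of one fragment — lossless.
Dependency preservation: CourseID → Term is not contained in any single fragment, but the restricted closure of its left-hand side across the fragments still reaches the right-hand side; the remaining FDs each lie inside some fragment. All dependencies are preserved.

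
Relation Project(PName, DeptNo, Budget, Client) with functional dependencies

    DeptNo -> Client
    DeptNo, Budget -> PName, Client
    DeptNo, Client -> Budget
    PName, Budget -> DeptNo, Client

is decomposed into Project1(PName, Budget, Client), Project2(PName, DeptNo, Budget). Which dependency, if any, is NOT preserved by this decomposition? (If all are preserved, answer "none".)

none

DeptNo → Client: restricted closure across fragments reaches Client.
DeptNo, Budget → PName, Client: restricted closure across fragments reaches PName, Client.
DeptNo, Client → Budget: restricted closure across fragments reaches Budget.
PName, Budget → DeptNo, Client: restricted closure across fragments reaches DeptNo, Client.
Every dependency is enforceable on the fragments, so the decomposition is dependency-preserving.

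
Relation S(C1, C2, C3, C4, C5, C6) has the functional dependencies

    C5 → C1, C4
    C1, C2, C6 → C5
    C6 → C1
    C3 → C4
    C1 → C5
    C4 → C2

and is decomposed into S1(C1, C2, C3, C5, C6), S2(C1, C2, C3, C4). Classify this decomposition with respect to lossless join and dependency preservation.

lossless and dependency-preserving

Lossless test: (C1, C2, C3)⁺ = {C1, C2, C3, C4, C5}, which contains all of one fragment — lossless.
Dependency preservation: C5 → C1, C4 is not contained in any single fragment, but the restricted closure of its left-hand side across the fragments still reaches the right-hand side; the remaining FDs each lie inside some fragment. All dependencies are preserved.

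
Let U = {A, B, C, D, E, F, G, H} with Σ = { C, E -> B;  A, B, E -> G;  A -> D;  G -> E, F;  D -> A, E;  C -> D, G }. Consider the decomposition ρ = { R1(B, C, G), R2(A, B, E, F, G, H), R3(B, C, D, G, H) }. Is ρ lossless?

Chase test. Columns are A, B, C, D, E, F, G, H; row i has aⱼ where attribute j ∈ Ri, else bᵢⱼ.
Initial tableau (one row per fragment):
  row 1: b11 a2 a3 b14 b15 b16 a7 b18
  row 2: a1 a2 b23 b24 a5 a6 a7 a8
  row 3: b31 a2 a3 a4 b35 b36 a7 a8
Rows 1 and 2 agree on G; apply G→E, F and equate their E, F entries.
Rows 1 and 3 agree on G; apply G→E, F and equate their E, F entries.
Rows 1 and 3 agree on C; apply C→D, G and equate their D, G entries.
Rows 1 and 3 agree on D; apply D→A, E and equate their A, E entries.
No row becomes fully distinguished — the join is lossy.

No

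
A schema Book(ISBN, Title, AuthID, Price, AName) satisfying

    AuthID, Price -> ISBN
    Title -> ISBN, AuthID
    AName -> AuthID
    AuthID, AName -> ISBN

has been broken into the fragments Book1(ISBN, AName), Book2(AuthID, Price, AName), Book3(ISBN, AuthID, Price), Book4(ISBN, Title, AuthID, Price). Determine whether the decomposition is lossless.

No

Chase test. Columns are ISBN, Title, AuthID, Price, AName; row i has aⱼ where attribute j ∈ Booki, else bᵢⱼ.
Initial tableau (one row per fragment):
  row 1: a1 b12 b13 b14 a5
  row 2: b21 b22 a3 a4 a5
  row 3: a1 b32 a3 a4 b35
  row 4: a1 a2 a3 a4 b45
Rows 2 and 3 agree on AuthID, Price; apply AuthID, Price→ISBN and equate their ISBN entries.
Rows 1 and 2 agree on AName; apply AName→AuthID and equate their AuthID entries.
No row becomes fully distinguished — the join is lossy.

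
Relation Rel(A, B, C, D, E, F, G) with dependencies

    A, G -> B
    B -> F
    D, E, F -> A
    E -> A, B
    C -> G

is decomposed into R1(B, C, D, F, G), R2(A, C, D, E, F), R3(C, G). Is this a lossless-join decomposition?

No

Chase test. Columns are A, B, C, D, E, F, G; row i has aⱼ where attribute j ∈ Ri, else bᵢⱼ.
Initial tableau (one row per fragment):
  row 1: b11 a2 a3 a4 b15 a6 a7
  row 2: a1 b22 a3 a4 a5 a6 b27
  row 3: b31 b32 a3 b34 b35 b36 a7
Rows 1 and 2 agree on C; apply C→G and equate their G entries.
No row becomes fully distinguished — the join is lossy.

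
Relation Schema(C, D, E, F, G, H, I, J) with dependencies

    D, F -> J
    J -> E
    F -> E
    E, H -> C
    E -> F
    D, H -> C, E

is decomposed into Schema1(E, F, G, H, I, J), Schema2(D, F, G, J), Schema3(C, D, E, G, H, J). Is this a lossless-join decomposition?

Chase test. Columns are C, D, E, F, G, H, I, J; row i has aⱼ where attribute j ∈ Schemai, else bᵢⱼ.
Initial tableau (one row per fragment):
  row 1: b11 b12 a3 a4 a5 a6 a7 a8
  row 2: b21 a2 b23 a4 a5 b26 b27 a8
  row 3: a1 a2 a3 b34 a5 a6 b37 a8
Rows 1 and 2 agree on J; apply J→E and equate their E entries.
Rows 1 and 3 agree on E, H; apply E, H→C and equate their C entries.
Rows 1 and 3 agree on E; apply E→F and equate their F entries.
No row becomes fully distinguished — the join is lossy.

No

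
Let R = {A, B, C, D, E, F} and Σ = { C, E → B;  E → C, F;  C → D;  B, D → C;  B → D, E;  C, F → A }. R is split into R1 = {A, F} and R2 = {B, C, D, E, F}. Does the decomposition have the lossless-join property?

No

Common attributes: R1 ∩ R2 = {F}.
No dependency enlarges {F}, so (F)⁺ = {F}.
The closure contains neither all of R1 = {A, F} nor all of R2 = {B, C, D, E, F}, so the common attributes are not a superkey of either fragment. The join is lossy.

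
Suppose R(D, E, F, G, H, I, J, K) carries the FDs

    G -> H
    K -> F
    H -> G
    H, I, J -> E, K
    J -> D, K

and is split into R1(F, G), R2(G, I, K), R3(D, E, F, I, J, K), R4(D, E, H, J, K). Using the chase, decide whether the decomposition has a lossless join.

Chase test. Columns are D, E, F, G, H, I, J, K; row i has aⱼ where attribute j ∈ Ri, else bᵢⱼ.
Initial tableau (one row per fragment):
  row 1: b11 b12 a3 a4 b15 b16 b17 b18
  row 2: b21 b22 b23 a4 b25 a6 b27 a8
  row 3: a1 a2 a3 b34 b35 a6 a7 a8
  row 4: a1 a2 b43 b44 a5 b46 a7 a8
Rows 1 and 2 agree on G; apply G→H and equate their H entries.
Rows 2 and 3 agree on K; apply K→F and equate their F entries.
Rows 2 and 4 agree on K; apply K→F and equate their F entries.
No row becomes fully distinguished — the join is lossy.

No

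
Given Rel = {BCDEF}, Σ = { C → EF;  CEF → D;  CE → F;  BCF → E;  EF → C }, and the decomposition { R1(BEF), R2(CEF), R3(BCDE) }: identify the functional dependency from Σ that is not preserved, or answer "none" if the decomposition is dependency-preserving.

C → EF lies within R2.
CEF → D: restricted closure across fragments reaches D.
CE → F lies within R2.
BCF → E: restricted closure across fragments reaches E.
EF → C lies within R2.
Every dependency is enforceable on the fragments, so the decomposition is dependency-preserving.

none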